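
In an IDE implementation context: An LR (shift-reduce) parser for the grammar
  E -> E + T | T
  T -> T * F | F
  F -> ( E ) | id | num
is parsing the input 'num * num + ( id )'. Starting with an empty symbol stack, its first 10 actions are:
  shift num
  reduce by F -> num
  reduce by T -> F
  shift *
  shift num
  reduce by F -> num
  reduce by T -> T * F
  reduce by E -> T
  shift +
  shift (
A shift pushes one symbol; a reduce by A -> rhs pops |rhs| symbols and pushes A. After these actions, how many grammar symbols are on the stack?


Tracking the symbol stack through each action:
  Action 1: shift 'num' : push -> stack = [num] (size 1)
  Action 2: reduce by F -> num : pop 1, push F -> stack = [F] (size 1)
  Action 3: reduce by T -> F : pop 1, push T -> stack = [T] (size 1)
  Action 4: shift '*' : push -> stack = [T, *] (size 2)
  Action 5: shift 'num' : push -> stack = [T, *, num] (size 3)
  Action 6: reduce by F -> num : pop 1, push F -> stack = [T, *, F] (size 3)
  Action 7: reduce by T -> T * F : pop 3, push T -> stack = [T] (size 1)
  Action 8: reduce by E -> T : pop 1, push E -> stack = [E] (size 1)
  Action 9: shift '+' : push -> stack = [E, +] (size 2)
  Action 10: shift '(' : push -> stack = [E, +, (] (size 3)
Final stack size: 3

3


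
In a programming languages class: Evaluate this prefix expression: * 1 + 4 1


Parsing prefix expression: * 1 + 4 1
Step 1: Innermost operation '+ 4 1'
  4 + 1 = 5
Step 2: Outer operation '* 1 [5]'
  1 * 5 = 5

5


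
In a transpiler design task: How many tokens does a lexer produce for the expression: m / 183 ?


Scanning 'm / 183'
Token 1: 'm' -> identifier
Token 2: '/' -> operator
Token 3: '183' -> integer_literal
Total tokens: 3

3


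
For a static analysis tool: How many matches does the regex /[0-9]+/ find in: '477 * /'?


Pattern: /[0-9]+/ (int literals)
Input: '477 * /'
Scanning for matches:
  Match 1: '477'
Total matches: 1

1


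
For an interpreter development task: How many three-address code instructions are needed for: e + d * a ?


Expression: e + d * a
Generating three-address code (respecting * over +/- precedence):
  Instruction 1: t1 = d * a
  Instruction 2: t2 = e + t1
Total instructions: 2

2


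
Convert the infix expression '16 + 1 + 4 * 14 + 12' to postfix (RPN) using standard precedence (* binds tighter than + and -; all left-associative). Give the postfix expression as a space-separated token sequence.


Applying the shunting-yard algorithm:
  Operand 16 -> output
  Push '+' onto operator stack -> op-stack: [+]
  Operand 1 -> output
  See '+' (prec 1); top '+' (prec 1) >= it -> pop '+' to output
  Push '+' onto operator stack -> op-stack: [+]
  Operand 4 -> output
  Push '*' onto operator stack -> op-stack: [+, *]
  Operand 14 -> output
  See '+' (prec 1); top '*' (prec 2) >= it -> pop '*' to output
  See '+' (prec 1); top '+' (prec 1) >= it -> pop '+' to output
  Push '+' onto operator stack -> op-stack: [+]
  Operand 12 -> output
  End of input: pop '+' to output
Postfix result: 16 1 + 4 14 * + 12 +

16 1 + 4 14 * + 12 +


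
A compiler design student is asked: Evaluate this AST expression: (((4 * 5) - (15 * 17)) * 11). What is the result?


Expression: (((4 * 5) - (15 * 17)) * 11)
Evaluating step by step:
  4 * 5 = 20
  15 * 17 = 255
  20 - 255 = -235
  -235 * 11 = -2585
Result: -2585

-2585


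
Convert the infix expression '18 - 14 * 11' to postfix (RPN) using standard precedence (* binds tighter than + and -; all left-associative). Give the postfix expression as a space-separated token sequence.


Applying the shunting-yard algorithm:
  Operand 18 -> output
  Push '-' onto operator stack -> op-stack: [-]
  Operand 14 -> output
  Push '*' onto operator stack -> op-stack: [-, *]
  Operand 11 -> output
  End of input: pop '*' to output
  End of input: pop '-' to output
Postfix result: 18 14 11 * -

18 14 11 * -


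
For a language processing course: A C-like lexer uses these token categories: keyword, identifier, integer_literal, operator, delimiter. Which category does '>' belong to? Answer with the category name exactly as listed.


Token: '>'
Checking categories:
  identifier: no
  integer_literal: no
  operator: YES
  keyword: no
  delimiter: no
Category: operator

operator


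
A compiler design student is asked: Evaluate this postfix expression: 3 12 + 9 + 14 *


Processing tokens left to right:
Push 3, Push 12
Pop 3 and 12, compute 3 + 12 = 15, push 15
Push 9
Pop 15 and 9, compute 15 + 9 = 24, push 24
Push 14
Pop 24 and 14, compute 24 * 14 = 336, push 336
Stack result: 336

336


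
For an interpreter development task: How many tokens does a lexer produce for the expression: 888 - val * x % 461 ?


Scanning '888 - val * x % 461'
Token 1: '888' -> integer_literal
Token 2: '-' -> operator
Token 3: 'val' -> identifier
Token 4: '*' -> operator
Token 5: 'x' -> identifier
Token 6: '%' -> operator
Token 7: '461' -> integer_literal
Total tokens: 7

7


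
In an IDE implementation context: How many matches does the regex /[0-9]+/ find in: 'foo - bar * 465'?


Pattern: /[0-9]+/ (int literals)
Input: 'foo - bar * 465'
Scanning for matches:
  Match 1: '465'
Total matches: 1

1


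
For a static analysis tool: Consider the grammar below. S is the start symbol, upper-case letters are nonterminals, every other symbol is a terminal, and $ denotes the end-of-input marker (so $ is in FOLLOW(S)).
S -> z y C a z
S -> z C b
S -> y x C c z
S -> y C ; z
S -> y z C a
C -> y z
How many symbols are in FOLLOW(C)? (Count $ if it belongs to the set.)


S is the start symbol and does not occur in any rule body, so FOLLOW(S) = {$}.
Examining every occurrence of C in a rule body:
  S -> z y C a z : C is followed by terminal 'a' -> add 'a'
  S -> z C b : C is followed by terminal 'b' -> add 'b'
  S -> y x C c z : C is followed by terminal 'c' -> add 'c'
  S -> y C ; z : C is followed by terminal ';' -> add ';'
  S -> y z C a : C is followed by terminal 'a' -> add 'a' (already in the set)
  C -> y z : C does not occur in the body -> contributes nothing
FOLLOW(C) = {;, a, b, c}
Count: 4

4


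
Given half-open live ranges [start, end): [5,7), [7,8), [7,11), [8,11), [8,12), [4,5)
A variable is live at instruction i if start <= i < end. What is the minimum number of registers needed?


Live ranges:
  Var0: [5, 7)
  Var1: [7, 8)
  Var2: [7, 11)
  Var3: [8, 11)
  Var4: [8, 12)
  Var5: [4, 5)
Sweep-line events (position, delta, active):
  pos=4 start -> active=1
  pos=5 end -> active=0
  pos=5 start -> active=1
  pos=7 end -> active=0
  pos=7 start -> active=1
  pos=7 start -> active=2
  pos=8 end -> active=1
  pos=8 start -> active=2
  pos=8 start -> active=3
  pos=11 end -> active=2
  pos=11 end -> active=1
  pos=12 end -> active=0
Maximum simultaneous active: 3
Minimum registers needed: 3

3


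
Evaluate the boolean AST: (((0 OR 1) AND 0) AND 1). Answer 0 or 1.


Step 1: Evaluate inner node
  0 OR 1 = 1
Step 2: Evaluate next node
  1 AND 0 = 0
Step 3: Evaluate root node
  0 AND 1 = 0

0


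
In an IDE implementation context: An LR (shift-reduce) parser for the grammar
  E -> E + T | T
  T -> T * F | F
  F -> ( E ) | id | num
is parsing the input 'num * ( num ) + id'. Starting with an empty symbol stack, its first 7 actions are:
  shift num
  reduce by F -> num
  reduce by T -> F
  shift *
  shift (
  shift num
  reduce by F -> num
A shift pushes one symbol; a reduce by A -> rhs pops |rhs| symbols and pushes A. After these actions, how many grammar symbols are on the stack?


Tracking the symbol stack through each action:
  Action 1: shift 'num' : push -> stack = [num] (size 1)
  Action 2: reduce by F -> num : pop 1, push F -> stack = [F] (size 1)
  Action 3: reduce by T -> F : pop 1, push T -> stack = [T] (size 1)
  Action 4: shift '*' : push -> stack = [T, *] (size 2)
  Action 5: shift '(' : push -> stack = [T, *, (] (size 3)
  Action 6: shift 'num' : push -> stack = [T, *, (, num] (size 4)
  Action 7: reduce by F -> num : pop 1, push F -> stack = [T, *, (, F] (size 4)
Final stack size: 4

4


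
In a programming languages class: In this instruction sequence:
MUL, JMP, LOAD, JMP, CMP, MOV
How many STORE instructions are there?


Scanning instruction sequence for STORE:
  Position 1: MUL
  Position 2: JMP
  Position 3: LOAD
  Position 4: JMP
  Position 5: CMP
  Position 6: MOV
Matches at positions: []
Total STORE count: 0

0


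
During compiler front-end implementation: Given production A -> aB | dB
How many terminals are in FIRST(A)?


Production: A -> aB | dB
Examining each alternative for leading terminals:
  A -> aB : first terminal = 'a'
  A -> dB : first terminal = 'd'
FIRST(A) = {a, d}
Count: 2

2


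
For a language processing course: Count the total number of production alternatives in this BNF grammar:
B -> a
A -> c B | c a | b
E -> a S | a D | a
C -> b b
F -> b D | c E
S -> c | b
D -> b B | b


Counting alternatives per rule:
  B: 1 alternative(s)
  A: 3 alternative(s)
  E: 3 alternative(s)
  C: 1 alternative(s)
  F: 2 alternative(s)
  S: 2 alternative(s)
  D: 2 alternative(s)
Sum: 1 + 3 + 3 + 1 + 2 + 2 + 2 = 14

14


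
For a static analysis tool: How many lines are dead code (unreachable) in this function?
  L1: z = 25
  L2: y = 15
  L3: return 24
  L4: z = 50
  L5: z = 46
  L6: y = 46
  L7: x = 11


Analyzing control flow:
  L1: reachable (before return)
  L2: reachable (before return)
  L3: reachable (return statement)
  L4: DEAD (after return at L3)
  L5: DEAD (after return at L3)
  L6: DEAD (after return at L3)
  L7: DEAD (after return at L3)
Return at L3, total lines = 7
Dead lines: L4 through L7
Count: 4

4


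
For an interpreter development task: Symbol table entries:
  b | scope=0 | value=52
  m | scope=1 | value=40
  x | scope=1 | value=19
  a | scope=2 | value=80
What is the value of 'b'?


Searching symbol table for 'b':
  b | scope=0 | value=52 <- MATCH
  m | scope=1 | value=40
  x | scope=1 | value=19
  a | scope=2 | value=80
Found 'b' at scope 0 with value 52

52


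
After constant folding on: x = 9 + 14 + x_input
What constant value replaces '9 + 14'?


Identifying constant sub-expression:
  Original: x = 9 + 14 + x_input
  9 and 14 are both compile-time constants
  Evaluating: 9 + 14 = 23
  After folding: x = 23 + x_input

23


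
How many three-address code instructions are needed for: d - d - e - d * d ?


Expression: d - d - e - d * d
Generating three-address code (respecting * over +/- precedence):
  Instruction 1: t1 = d * d
  Instruction 2: t2 = d - d
  Instruction 3: t3 = t2 - e
  Instruction 4: t4 = t3 - t1
Total instructions: 4

4


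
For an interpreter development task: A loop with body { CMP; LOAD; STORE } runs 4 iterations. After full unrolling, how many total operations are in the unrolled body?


Loop body operations: CMP, LOAD, STORE (3 ops per iteration)
Unrolling 4 iterations:
  Iteration 1: CMP, LOAD, STORE (3 ops)
  Iteration 2: CMP, LOAD, STORE (3 ops)
  Iteration 3: CMP, LOAD, STORE (3 ops)
  Iteration 4: CMP, LOAD, STORE (3 ops)
Total: 4 iterations * 3 ops/iter = 12 operations

12


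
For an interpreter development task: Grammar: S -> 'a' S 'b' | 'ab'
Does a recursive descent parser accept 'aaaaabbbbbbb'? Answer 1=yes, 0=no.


Grammar accepts strings of the form a^n b^n (n >= 1)
Word: 'aaaaabbbbbbb'
Counting: 5 a's and 7 b's
Check: 5 == 7? No
Mismatch: a-count != b-count
Rejected

0


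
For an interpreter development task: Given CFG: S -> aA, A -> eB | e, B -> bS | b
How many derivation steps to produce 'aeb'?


Grammar: S -> aA, A -> eB | e, B -> bS | b
Deriving 'aeb':
Step 1: S -> aA => aA
Step 2: A -> eB => aeB
Step 3: B -> b => aeb
Total derivation steps: 3

3


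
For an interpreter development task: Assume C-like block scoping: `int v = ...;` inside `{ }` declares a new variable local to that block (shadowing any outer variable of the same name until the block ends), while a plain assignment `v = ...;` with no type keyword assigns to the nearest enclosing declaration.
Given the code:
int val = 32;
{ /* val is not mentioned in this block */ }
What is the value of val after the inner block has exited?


Analyzing scoping rules:
Outer scope: declares val = 32
Inner block: val is neither redeclared nor assigned -> unchanged
After the block -> 32
Result: 32

32


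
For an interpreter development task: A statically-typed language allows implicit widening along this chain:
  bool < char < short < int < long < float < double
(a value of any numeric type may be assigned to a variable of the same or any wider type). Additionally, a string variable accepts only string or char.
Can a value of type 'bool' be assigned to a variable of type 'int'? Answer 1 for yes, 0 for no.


Target variable type: int
Source value type: bool
Numeric ranks: bool=0, int=3
Widening allowed iff rank(source) <= rank(target): 0 <= 3? Yes
Result: 1

1


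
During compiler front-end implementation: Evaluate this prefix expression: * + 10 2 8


Parsing prefix expression: * + 10 2 8
Step 1: Innermost operation '+ 10 2'
  10 + 2 = 12
Step 2: Outer operation '* [12] 8'
  12 * 8 = 96

96


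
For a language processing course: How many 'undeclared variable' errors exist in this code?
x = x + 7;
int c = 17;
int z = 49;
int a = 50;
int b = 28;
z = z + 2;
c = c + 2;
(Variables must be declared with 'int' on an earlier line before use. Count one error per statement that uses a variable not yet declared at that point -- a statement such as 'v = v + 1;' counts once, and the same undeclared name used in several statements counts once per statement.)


Scanning code line by line:
  Line 1: use 'x' -> ERROR (undeclared)
  Line 2: declare 'c' -> declared = ['c']
  Line 3: declare 'z' -> declared = ['c', 'z']
  Line 4: declare 'a' -> declared = ['a', 'c', 'z']
  Line 5: declare 'b' -> declared = ['a', 'b', 'c', 'z']
  Line 6: use 'z' -> OK (declared)
  Line 7: use 'c' -> OK (declared)
Total undeclared variable errors: 1

1


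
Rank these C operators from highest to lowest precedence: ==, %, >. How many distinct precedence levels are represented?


Looking up precedence for each operator:
  == -> precedence 3
  % -> precedence 6
  > -> precedence 4
Sorted highest to lowest: %, >, ==
Distinct precedence values: [6, 4, 3]
Number of distinct levels: 3

3


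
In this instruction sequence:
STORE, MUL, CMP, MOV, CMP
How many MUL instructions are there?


Scanning instruction sequence for MUL:
  Position 1: STORE
  Position 2: MUL <- MATCH
  Position 3: CMP
  Position 4: MOV
  Position 5: CMP
Matches at positions: [2]
Total MUL count: 1

1


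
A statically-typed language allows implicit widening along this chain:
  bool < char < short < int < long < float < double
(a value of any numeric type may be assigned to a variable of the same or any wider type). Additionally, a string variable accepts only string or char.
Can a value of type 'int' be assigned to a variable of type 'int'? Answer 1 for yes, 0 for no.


Target variable type: int
Source value type: int
Numeric ranks: int=3, int=3
Widening allowed iff rank(source) <= rank(target): 3 <= 3? Yes
Result: 1

1


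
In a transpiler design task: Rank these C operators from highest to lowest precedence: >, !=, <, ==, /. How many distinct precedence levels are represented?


Looking up precedence for each operator:
  > -> precedence 4
  != -> precedence 3
  < -> precedence 4
  == -> precedence 3
  / -> precedence 6
Sorted highest to lowest: /, >, <, !=, ==
Distinct precedence values: [6, 4, 3]
Number of distinct levels: 3

3


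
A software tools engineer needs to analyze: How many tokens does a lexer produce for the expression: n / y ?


Scanning 'n / y'
Token 1: 'n' -> identifier
Token 2: '/' -> operator
Token 3: 'y' -> identifier
Total tokens: 3

3


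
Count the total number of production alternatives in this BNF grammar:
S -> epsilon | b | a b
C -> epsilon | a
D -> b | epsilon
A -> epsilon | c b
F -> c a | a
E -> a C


Counting alternatives per rule:
  S: 3 alternative(s)
  C: 2 alternative(s)
  D: 2 alternative(s)
  A: 2 alternative(s)
  F: 2 alternative(s)
  E: 1 alternative(s)
Sum: 3 + 2 + 2 + 2 + 2 + 1 = 12

12


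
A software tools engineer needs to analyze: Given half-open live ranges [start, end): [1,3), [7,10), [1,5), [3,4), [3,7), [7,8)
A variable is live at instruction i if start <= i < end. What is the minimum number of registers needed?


Live ranges:
  Var0: [1, 3)
  Var1: [7, 10)
  Var2: [1, 5)
  Var3: [3, 4)
  Var4: [3, 7)
  Var5: [7, 8)
Sweep-line events (position, delta, active):
  pos=1 start -> active=1
  pos=1 start -> active=2
  pos=3 end -> active=1
  pos=3 start -> active=2
  pos=3 start -> active=3
  pos=4 end -> active=2
  pos=5 end -> active=1
  pos=7 end -> active=0
  pos=7 start -> active=1
  pos=7 start -> active=2
  pos=8 end -> active=1
  pos=10 end -> active=0
Maximum simultaneous active: 3
Minimum registers needed: 3

3


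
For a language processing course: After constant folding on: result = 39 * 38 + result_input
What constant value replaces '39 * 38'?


Identifying constant sub-expression:
  Original: result = 39 * 38 + result_input
  39 and 38 are both compile-time constants
  Evaluating: 39 * 38 = 1482
  After folding: result = 1482 + result_input

1482


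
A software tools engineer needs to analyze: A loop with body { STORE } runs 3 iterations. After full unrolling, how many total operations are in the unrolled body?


Loop body operations: STORE (1 op per iteration)
Unrolling 3 iterations:
  Iteration 1: STORE (1 ops)
  Iteration 2: STORE (1 ops)
  Iteration 3: STORE (1 ops)
Total: 3 iterations * 1 ops/iter = 3 operations

3


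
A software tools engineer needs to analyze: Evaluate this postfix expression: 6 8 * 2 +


Processing tokens left to right:
Push 6, Push 8
Pop 6 and 8, compute 6 * 8 = 48, push 48
Push 2
Pop 48 and 2, compute 48 + 2 = 50, push 50
Stack result: 50

50


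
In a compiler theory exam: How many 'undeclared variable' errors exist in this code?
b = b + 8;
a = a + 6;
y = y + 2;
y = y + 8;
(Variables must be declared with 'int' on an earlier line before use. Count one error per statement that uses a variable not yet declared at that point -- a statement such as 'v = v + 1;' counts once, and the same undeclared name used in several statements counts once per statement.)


Scanning code line by line:
  Line 1: use 'b' -> ERROR (undeclared)
  Line 2: use 'a' -> ERROR (undeclared)
  Line 3: use 'y' -> ERROR (undeclared)
  Line 4: use 'y' -> ERROR (undeclared)
Total undeclared variable errors: 4

4


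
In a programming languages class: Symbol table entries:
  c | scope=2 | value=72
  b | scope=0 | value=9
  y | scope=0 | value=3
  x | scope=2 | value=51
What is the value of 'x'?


Searching symbol table for 'x':
  c | scope=2 | value=72
  b | scope=0 | value=9
  y | scope=0 | value=3
  x | scope=2 | value=51 <- MATCH
Found 'x' at scope 2 with value 51

51


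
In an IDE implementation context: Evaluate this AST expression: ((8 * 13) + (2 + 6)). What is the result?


Expression: ((8 * 13) + (2 + 6))
Evaluating step by step:
  8 * 13 = 104
  2 + 6 = 8
  104 + 8 = 112
Result: 112

112


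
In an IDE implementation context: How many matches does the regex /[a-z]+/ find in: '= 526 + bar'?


Pattern: /[a-z]+/ (identifiers)
Input: '= 526 + bar'
Scanning for matches:
  Match 1: 'bar'
Total matches: 1

1


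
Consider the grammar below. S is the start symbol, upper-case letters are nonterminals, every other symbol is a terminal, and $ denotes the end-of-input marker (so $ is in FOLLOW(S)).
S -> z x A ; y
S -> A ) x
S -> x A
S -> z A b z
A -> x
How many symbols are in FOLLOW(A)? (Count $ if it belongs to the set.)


S is the start symbol and does not occur in any rule body, so FOLLOW(S) = {$}.
Examining every occurrence of A in a rule body:
  S -> z x A ; y : A is followed by terminal ';' -> add ';'
  S -> A ) x : A is followed by terminal ')' -> add ')'
  S -> x A : A is at the right end -> add FOLLOW(S) = {$}
  S -> z A b z : A is followed by terminal 'b' -> add 'b'
  A -> x : A does not occur in the body -> contributes nothing
FOLLOW(A) = {), ;, b, $}
Count: 4

4


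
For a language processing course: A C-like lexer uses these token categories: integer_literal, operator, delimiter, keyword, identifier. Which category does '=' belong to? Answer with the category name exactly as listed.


Token: '='
Checking categories:
  identifier: no
  integer_literal: no
  operator: YES
  keyword: no
  delimiter: no
Category: operator

operator


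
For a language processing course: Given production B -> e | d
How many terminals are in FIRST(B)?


Production: B -> e | d
Examining each alternative for leading terminals:
  B -> e : first terminal = 'e'
  B -> d : first terminal = 'd'
FIRST(B) = {d, e}
Count: 2

2


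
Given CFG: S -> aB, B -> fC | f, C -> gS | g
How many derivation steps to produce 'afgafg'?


Grammar: S -> aB, B -> fC | f, C -> gS | g
Deriving 'afgafg':
Step 1: S -> aB => aB
Step 2: B -> fC => afC
Step 3: C -> gS => afgS
Step 4: S -> aB => afgaB
Step 5: B -> fC => afgafC
Step 6: C -> g => afgafg
Total derivation steps: 6

6


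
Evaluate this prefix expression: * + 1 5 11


Parsing prefix expression: * + 1 5 11
Step 1: Innermost operation '+ 1 5'
  1 + 5 = 6
Step 2: Outer operation '* [6] 11'
  6 * 11 = 66

66


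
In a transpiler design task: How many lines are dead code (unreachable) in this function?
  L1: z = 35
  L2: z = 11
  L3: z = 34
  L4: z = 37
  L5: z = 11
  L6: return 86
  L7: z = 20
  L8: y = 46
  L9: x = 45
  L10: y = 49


Analyzing control flow:
  L1: reachable (before return)
  L2: reachable (before return)
  L3: reachable (before return)
  L4: reachable (before return)
  L5: reachable (before return)
  L6: reachable (return statement)
  L7: DEAD (after return at L6)
  L8: DEAD (after return at L6)
  L9: DEAD (after return at L6)
  L10: DEAD (after return at L6)
Return at L6, total lines = 10
Dead lines: L7 through L10
Count: 4

4


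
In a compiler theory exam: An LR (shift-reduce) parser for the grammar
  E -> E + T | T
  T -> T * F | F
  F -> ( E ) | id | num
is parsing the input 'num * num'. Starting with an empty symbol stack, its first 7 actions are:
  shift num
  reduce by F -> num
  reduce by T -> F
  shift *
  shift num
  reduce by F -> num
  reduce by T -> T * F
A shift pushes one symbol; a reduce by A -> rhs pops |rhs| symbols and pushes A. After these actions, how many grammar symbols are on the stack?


Tracking the symbol stack through each action:
  Action 1: shift 'num' : push -> stack = [num] (size 1)
  Action 2: reduce by F -> num : pop 1, push F -> stack = [F] (size 1)
  Action 3: reduce by T -> F : pop 1, push T -> stack = [T] (size 1)
  Action 4: shift '*' : push -> stack = [T, *] (size 2)
  Action 5: shift 'num' : push -> stack = [T, *, num] (size 3)
  Action 6: reduce by F -> num : pop 1, push F -> stack = [T, *, F] (size 3)
  Action 7: reduce by T -> T * F : pop 3, push T -> stack = [T] (size 1)
Final stack size: 1

1


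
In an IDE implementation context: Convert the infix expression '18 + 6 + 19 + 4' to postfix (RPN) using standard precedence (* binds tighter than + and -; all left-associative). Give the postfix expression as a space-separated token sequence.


Applying the shunting-yard algorithm:
  Operand 18 -> output
  Push '+' onto operator stack -> op-stack: [+]
  Operand 6 -> output
  See '+' (prec 1); top '+' (prec 1) >= it -> pop '+' to output
  Push '+' onto operator stack -> op-stack: [+]
  Operand 19 -> output
  See '+' (prec 1); top '+' (prec 1) >= it -> pop '+' to output
  Push '+' onto operator stack -> op-stack: [+]
  Operand 4 -> output
  End of input: pop '+' to output
Postfix result: 18 6 + 19 + 4 +

18 6 + 19 + 4 +


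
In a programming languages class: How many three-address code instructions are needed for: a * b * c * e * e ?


Expression: a * b * c * e * e
Generating three-address code (respecting * over +/- precedence):
  Instruction 1: t1 = a * b
  Instruction 2: t2 = t1 * c
  Instruction 3: t3 = t2 * e
  Instruction 4: t4 = t3 * e
Total instructions: 4

4


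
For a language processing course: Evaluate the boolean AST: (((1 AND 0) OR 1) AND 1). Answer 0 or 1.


Step 1: Evaluate inner node
  1 AND 0 = 0
Step 2: Evaluate next node
  0 OR 1 = 1
Step 3: Evaluate root node
  1 AND 1 = 1

1


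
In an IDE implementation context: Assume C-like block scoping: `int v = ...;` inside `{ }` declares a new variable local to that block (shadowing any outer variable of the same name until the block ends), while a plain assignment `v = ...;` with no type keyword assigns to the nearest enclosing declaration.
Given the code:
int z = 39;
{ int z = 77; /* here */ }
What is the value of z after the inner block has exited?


Analyzing scoping rules:
Outer scope: declares z = 39
Inner block: 'int z = 77;' declares a NEW z that shadows the outer one
When the block exits the inner z goes out of scope; the outer z was never modified -> 39
Result: 39

39


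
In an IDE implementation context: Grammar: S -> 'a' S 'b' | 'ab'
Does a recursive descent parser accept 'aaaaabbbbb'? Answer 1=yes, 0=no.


Grammar accepts strings of the form a^n b^n (n >= 1)
Word: 'aaaaabbbbb'
Counting: 5 a's and 5 b's
Check: 5 == 5? Yes
Derivation (S -> aSb applied 4 time(s), then S -> ab): S => aSb => aaSbb => aaaSbbb => aaaaSbbbb => aaaaabbbbb
Accepted

1


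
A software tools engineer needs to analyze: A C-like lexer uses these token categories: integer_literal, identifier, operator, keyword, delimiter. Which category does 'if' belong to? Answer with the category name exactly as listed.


Token: 'if'
Checking categories:
  identifier: no
  integer_literal: no
  operator: no
  keyword: YES
  delimiter: no
Category: keyword

keyword


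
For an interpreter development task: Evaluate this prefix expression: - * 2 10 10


Parsing prefix expression: - * 2 10 10
Step 1: Innermost operation '* 2 10'
  2 * 10 = 20
Step 2: Outer operation '- [20] 10'
  20 - 10 = 10

10


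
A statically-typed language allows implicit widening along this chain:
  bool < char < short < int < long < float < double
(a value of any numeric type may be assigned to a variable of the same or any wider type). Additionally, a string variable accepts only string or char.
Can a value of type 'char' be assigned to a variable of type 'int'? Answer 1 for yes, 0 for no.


Target variable type: int
Source value type: char
Numeric ranks: char=1, int=3
Widening allowed iff rank(source) <= rank(target): 1 <= 3? Yes
Result: 1

1


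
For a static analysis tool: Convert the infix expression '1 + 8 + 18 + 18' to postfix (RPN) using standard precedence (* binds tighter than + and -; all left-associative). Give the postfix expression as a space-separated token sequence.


Applying the shunting-yard algorithm:
  Operand 1 -> output
  Push '+' onto operator stack -> op-stack: [+]
  Operand 8 -> output
  See '+' (prec 1); top '+' (prec 1) >= it -> pop '+' to output
  Push '+' onto operator stack -> op-stack: [+]
  Operand 18 -> output
  See '+' (prec 1); top '+' (prec 1) >= it -> pop '+' to output
  Push '+' onto operator stack -> op-stack: [+]
  Operand 18 -> output
  End of input: pop '+' to output
Postfix result: 1 8 + 18 + 18 +

1 8 + 18 + 18 +


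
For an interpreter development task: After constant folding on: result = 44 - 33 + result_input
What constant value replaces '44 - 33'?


Identifying constant sub-expression:
  Original: result = 44 - 33 + result_input
  44 and 33 are both compile-time constants
  Evaluating: 44 - 33 = 11
  After folding: result = 11 + result_input

11


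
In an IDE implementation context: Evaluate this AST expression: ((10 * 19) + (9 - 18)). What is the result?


Expression: ((10 * 19) + (9 - 18))
Evaluating step by step:
  10 * 19 = 190
  9 - 18 = -9
  190 + -9 = 181
Result: 181

181


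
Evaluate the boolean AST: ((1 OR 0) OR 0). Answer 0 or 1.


Step 1: Evaluate inner node
  1 OR 0 = 1
Step 2: Evaluate root node
  1 OR 0 = 1

1


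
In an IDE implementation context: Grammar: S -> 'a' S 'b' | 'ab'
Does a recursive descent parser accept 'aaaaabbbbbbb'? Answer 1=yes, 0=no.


Grammar accepts strings of the form a^n b^n (n >= 1)
Word: 'aaaaabbbbbbb'
Counting: 5 a's and 7 b's
Check: 5 == 7? No
Mismatch: a-count != b-count
Rejected

0


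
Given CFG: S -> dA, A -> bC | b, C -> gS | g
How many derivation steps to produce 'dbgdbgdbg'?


Grammar: S -> dA, A -> bC | b, C -> gS | g
Deriving 'dbgdbgdbg':
Step 1: S -> dA => dA
Step 2: A -> bC => dbC
Step 3: C -> gS => dbgS
Step 4: S -> dA => dbgdA
Step 5: A -> bC => dbgdbC
Step 6: C -> gS => dbgdbgS
Step 7: S -> dA => dbgdbgdA
Step 8: A -> bC => dbgdbgdbC
Step 9: C -> g => dbgdbgdbg
Total derivation steps: 9

9


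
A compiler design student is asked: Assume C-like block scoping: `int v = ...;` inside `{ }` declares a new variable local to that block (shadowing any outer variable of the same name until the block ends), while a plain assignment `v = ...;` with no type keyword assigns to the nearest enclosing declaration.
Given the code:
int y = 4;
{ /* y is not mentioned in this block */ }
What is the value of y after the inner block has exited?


Analyzing scoping rules:
Outer scope: declares y = 4
Inner block: y is neither redeclared nor assigned -> unchanged
After the block -> 4
Result: 4

4


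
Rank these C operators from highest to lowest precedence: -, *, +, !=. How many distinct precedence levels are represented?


Looking up precedence for each operator:
  - -> precedence 5
  * -> precedence 6
  + -> precedence 5
  != -> precedence 3
Sorted highest to lowest: *, -, +, !=
Distinct precedence values: [6, 5, 3]
Number of distinct levels: 3

3


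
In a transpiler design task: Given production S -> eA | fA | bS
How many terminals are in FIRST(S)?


Production: S -> eA | fA | bS
Examining each alternative for leading terminals:
  S -> eA : first terminal = 'e'
  S -> fA : first terminal = 'f'
  S -> bS : first terminal = 'b'
FIRST(S) = {b, e, f}
Count: 3

3


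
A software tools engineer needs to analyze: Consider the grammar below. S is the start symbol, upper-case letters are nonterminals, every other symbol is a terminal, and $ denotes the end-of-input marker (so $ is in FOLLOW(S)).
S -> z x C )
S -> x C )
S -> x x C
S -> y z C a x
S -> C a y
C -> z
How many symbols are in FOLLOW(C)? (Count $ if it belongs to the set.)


S is the start symbol and does not occur in any rule body, so FOLLOW(S) = {$}.
Examining every occurrence of C in a rule body:
  S -> z x C ) : C is followed by terminal ')' -> add ')'
  S -> x C ) : C is followed by terminal ')' -> add ')' (already in the set)
  S -> x x C : C is at the right end -> add FOLLOW(S) = {$}
  S -> y z C a x : C is followed by terminal 'a' -> add 'a'
  S -> C a y : C is followed by terminal 'a' -> add 'a' (already in the set)
  C -> z : C does not occur in the body -> contributes nothing
FOLLOW(C) = {), a, $}
Count: 3

3


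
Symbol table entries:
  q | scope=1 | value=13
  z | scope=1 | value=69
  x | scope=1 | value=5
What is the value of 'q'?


Searching symbol table for 'q':
  q | scope=1 | value=13 <- MATCH
  z | scope=1 | value=69
  x | scope=1 | value=5
Found 'q' at scope 1 with value 13

13


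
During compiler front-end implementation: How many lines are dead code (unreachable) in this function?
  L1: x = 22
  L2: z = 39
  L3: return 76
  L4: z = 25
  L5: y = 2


Analyzing control flow:
  L1: reachable (before return)
  L2: reachable (before return)
  L3: reachable (return statement)
  L4: DEAD (after return at L3)
  L5: DEAD (after return at L3)
Return at L3, total lines = 5
Dead lines: L4 through L5
Count: 2

2


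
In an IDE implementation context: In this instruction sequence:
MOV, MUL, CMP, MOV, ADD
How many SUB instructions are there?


Scanning instruction sequence for SUB:
  Position 1: MOV
  Position 2: MUL
  Position 3: CMP
  Position 4: MOV
  Position 5: ADD
Matches at positions: []
Total SUB count: 0

0


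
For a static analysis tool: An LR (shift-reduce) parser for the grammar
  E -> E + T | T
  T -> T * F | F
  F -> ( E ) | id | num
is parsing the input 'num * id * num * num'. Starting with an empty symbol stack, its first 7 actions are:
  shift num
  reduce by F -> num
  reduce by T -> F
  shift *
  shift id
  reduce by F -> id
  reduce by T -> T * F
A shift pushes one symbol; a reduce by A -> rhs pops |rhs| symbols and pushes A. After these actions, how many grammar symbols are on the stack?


Tracking the symbol stack through each action:
  Action 1: shift 'num' : push -> stack = [num] (size 1)
  Action 2: reduce by F -> num : pop 1, push F -> stack = [F] (size 1)
  Action 3: reduce by T -> F : pop 1, push T -> stack = [T] (size 1)
  Action 4: shift '*' : push -> stack = [T, *] (size 2)
  Action 5: shift 'id' : push -> stack = [T, *, id] (size 3)
  Action 6: reduce by F -> id : pop 1, push F -> stack = [T, *, F] (size 3)
  Action 7: reduce by T -> T * F : pop 3, push T -> stack = [T] (size 1)
Final stack size: 1

1


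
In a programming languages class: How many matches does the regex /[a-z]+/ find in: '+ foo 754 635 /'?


Pattern: /[a-z]+/ (identifiers)
Input: '+ foo 754 635 /'
Scanning for matches:
  Match 1: 'foo'
Total matches: 1

1


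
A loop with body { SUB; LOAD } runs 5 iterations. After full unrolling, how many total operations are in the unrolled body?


Loop body operations: SUB, LOAD (2 ops per iteration)
Unrolling 5 iterations:
  Iteration 1: SUB, LOAD (2 ops)
  Iteration 2: SUB, LOAD (2 ops)
  Iteration 3: SUB, LOAD (2 ops)
  Iteration 4: SUB, LOAD (2 ops)
  Iteration 5: SUB, LOAD (2 ops)
Total: 5 iterations * 2 ops/iter = 10 operations

10


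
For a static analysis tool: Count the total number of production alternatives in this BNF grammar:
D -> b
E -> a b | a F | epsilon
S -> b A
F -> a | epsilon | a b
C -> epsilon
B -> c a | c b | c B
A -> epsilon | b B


Counting alternatives per rule:
  D: 1 alternative(s)
  E: 3 alternative(s)
  S: 1 alternative(s)
  F: 3 alternative(s)
  C: 1 alternative(s)
  B: 3 alternative(s)
  A: 2 alternative(s)
Sum: 1 + 3 + 1 + 3 + 1 + 3 + 2 = 14

14


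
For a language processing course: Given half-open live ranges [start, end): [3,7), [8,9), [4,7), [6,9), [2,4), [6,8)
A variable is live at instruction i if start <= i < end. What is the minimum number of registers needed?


Live ranges:
  Var0: [3, 7)
  Var1: [8, 9)
  Var2: [4, 7)
  Var3: [6, 9)
  Var4: [2, 4)
  Var5: [6, 8)
Sweep-line events (position, delta, active):
  pos=2 start -> active=1
  pos=3 start -> active=2
  pos=4 end -> active=1
  pos=4 start -> active=2
  pos=6 start -> active=3
  pos=6 start -> active=4
  pos=7 end -> active=3
  pos=7 end -> active=2
  pos=8 end -> active=1
  pos=8 start -> active=2
  pos=9 end -> active=1
  pos=9 end -> active=0
Maximum simultaneous active: 4
Minimum registers needed: 4

4


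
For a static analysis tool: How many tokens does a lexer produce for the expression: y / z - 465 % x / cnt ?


Scanning 'y / z - 465 % x / cnt'
Token 1: 'y' -> identifier
Token 2: '/' -> operator
Token 3: 'z' -> identifier
Token 4: '-' -> operator
Token 5: '465' -> integer_literal
Token 6: '%' -> operator
Token 7: 'x' -> identifier
Token 8: '/' -> operator
Token 9: 'cnt' -> identifier
Total tokens: 9

9


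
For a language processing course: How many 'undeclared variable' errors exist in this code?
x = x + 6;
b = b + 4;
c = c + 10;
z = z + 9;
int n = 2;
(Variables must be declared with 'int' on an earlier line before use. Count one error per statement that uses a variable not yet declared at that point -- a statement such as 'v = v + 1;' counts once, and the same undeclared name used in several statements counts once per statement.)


Scanning code line by line:
  Line 1: use 'x' -> ERROR (undeclared)
  Line 2: use 'b' -> ERROR (undeclared)
  Line 3: use 'c' -> ERROR (undeclared)
  Line 4: use 'z' -> ERROR (undeclared)
  Line 5: declare 'n' -> declared = ['n']
Total undeclared variable errors: 4

4


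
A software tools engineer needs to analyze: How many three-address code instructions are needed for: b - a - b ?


Expression: b - a - b
Generating three-address code (respecting * over +/- precedence):
  Instruction 1: t1 = b - a
  Instruction 2: t2 = t1 - b
Total instructions: 2

2


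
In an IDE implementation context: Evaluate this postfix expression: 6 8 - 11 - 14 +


Processing tokens left to right:
Push 6, Push 8
Pop 6 and 8, compute 6 - 8 = -2, push -2
Push 11
Pop -2 and 11, compute -2 - 11 = -13, push -13
Push 14
Pop -13 and 14, compute -13 + 14 = 1, push 1
Stack result: 1

1


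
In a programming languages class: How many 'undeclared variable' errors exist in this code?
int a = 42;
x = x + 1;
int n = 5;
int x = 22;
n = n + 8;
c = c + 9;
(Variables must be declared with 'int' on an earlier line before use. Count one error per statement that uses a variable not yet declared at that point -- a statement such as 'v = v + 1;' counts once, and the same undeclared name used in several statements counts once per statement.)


Scanning code line by line:
  Line 1: declare 'a' -> declared = ['a']
  Line 2: use 'x' -> ERROR (undeclared)
  Line 3: declare 'n' -> declared = ['a', 'n']
  Line 4: declare 'x' -> declared = ['a', 'n', 'x']
  Line 5: use 'n' -> OK (declared)
  Line 6: use 'c' -> ERROR (undeclared)
Total undeclared variable errors: 2

2


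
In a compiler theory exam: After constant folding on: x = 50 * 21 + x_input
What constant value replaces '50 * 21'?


Identifying constant sub-expression:
  Original: x = 50 * 21 + x_input
  50 and 21 are both compile-time constants
  Evaluating: 50 * 21 = 1050
  After folding: x = 1050 + x_input

1050


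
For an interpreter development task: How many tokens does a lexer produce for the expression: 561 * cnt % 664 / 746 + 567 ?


Scanning '561 * cnt % 664 / 746 + 567'
Token 1: '561' -> integer_literal
Token 2: '*' -> operator
Token 3: 'cnt' -> identifier
Token 4: '%' -> operator
Token 5: '664' -> integer_literal
Token 6: '/' -> operator
Token 7: '746' -> integer_literal
Token 8: '+' -> operator
Token 9: '567' -> integer_literal
Total tokens: 9

9


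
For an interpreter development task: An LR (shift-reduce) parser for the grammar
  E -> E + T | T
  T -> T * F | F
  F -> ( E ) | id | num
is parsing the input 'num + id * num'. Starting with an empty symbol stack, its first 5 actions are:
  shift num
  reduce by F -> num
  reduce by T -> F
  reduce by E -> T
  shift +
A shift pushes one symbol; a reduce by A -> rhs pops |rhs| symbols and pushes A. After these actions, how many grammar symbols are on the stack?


Tracking the symbol stack through each action:
  Action 1: shift 'num' : push -> stack = [num] (size 1)
  Action 2: reduce by F -> num : pop 1, push F -> stack = [F] (size 1)
  Action 3: reduce by T -> F : pop 1, push T -> stack = [T] (size 1)
  Action 4: reduce by E -> T : pop 1, push E -> stack = [E] (size 1)
  Action 5: shift '+' : push -> stack = [E, +] (size 2)
Final stack size: 2

2


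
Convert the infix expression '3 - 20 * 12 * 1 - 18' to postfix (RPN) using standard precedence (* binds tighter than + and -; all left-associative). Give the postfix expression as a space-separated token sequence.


Applying the shunting-yard algorithm:
  Operand 3 -> output
  Push '-' onto operator stack -> op-stack: [-]
  Operand 20 -> output
  Push '*' onto operator stack -> op-stack: [-, *]
  Operand 12 -> output
  See '*' (prec 2); top '*' (prec 2) >= it -> pop '*' to output
  Push '*' onto operator stack -> op-stack: [-, *]
  Operand 1 -> output
  See '-' (prec 1); top '*' (prec 2) >= it -> pop '*' to output
  See '-' (prec 1); top '-' (prec 1) >= it -> pop '-' to output
  Push '-' onto operator stack -> op-stack: [-]
  Operand 18 -> output
  End of input: pop '-' to output
Postfix result: 3 20 12 * 1 * - 18 -

3 20 12 * 1 * - 18 -


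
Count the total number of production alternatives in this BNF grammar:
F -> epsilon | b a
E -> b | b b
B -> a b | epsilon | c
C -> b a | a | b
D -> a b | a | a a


Counting alternatives per rule:
  F: 2 alternative(s)
  E: 2 alternative(s)
  B: 3 alternative(s)
  C: 3 alternative(s)
  D: 3 alternative(s)
Sum: 2 + 2 + 3 + 3 + 3 = 13

13
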